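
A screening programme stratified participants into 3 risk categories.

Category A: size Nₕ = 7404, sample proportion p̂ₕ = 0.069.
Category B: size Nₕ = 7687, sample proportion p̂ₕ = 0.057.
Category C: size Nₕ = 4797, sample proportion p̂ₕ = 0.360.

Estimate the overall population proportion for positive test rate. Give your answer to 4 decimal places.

0.1346

Wₕ = Nₕ/N with N = 19888: 0.3723, 0.3865, 0.2412.
p̂_st = 0.3723·0.069 + 0.3865·0.057 + 0.2412·0.360 ≈ 0.134551... → 0.1346.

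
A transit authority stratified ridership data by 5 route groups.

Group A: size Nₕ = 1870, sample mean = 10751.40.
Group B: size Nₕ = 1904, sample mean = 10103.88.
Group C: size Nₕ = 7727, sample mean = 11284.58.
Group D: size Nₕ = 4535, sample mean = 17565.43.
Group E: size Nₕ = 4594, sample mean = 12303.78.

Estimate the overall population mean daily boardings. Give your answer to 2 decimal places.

12734.93

x̄_st = (Σ Nₕx̄ₕ) / (Σ Nₕ) = (1870·10751.40 + 1904·10103.88 + 7727·11284.58 + 4535·17565.43 + 4594·12303.78) / 20630
= 262721645.55 / 20630 = 12734.9319... → 12734.93.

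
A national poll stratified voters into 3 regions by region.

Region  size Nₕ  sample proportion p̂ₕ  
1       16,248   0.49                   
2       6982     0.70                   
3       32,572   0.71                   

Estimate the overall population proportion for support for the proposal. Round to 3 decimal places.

0.645

N = 16248 + 6982 + 32572 = 55802.
Overall proportion = Σ (Nₕ/N)·p̂ₕ.
Σ Nₕp̂ₕ = 7961.52 + 4887.4 + 23126.12 = 35975.04.
35975.04 / 55802 = 0.64469... → 0.645.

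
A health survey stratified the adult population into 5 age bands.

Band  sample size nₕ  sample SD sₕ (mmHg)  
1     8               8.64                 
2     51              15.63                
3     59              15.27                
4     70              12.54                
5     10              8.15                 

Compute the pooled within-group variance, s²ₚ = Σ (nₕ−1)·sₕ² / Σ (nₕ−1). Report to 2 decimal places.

195.39

1: (8−1)·8.64² = 7·74.6496 = 522.5472
2: (51−1)·15.63² = 50·244.2969 = 12214.845
3: (59−1)·15.27² = 58·233.1729 = 13524.0282
4: (70−1)·12.54² = 69·157.2516 = 10850.3604
5: (10−1)·8.15² = 9·66.4225 = 597.8025
Numerator = 37709.5833; denominator = Σ(nₕ−1) = 193.
s²ₚ = 37709.5833/193 = 195.3864... → 195.39.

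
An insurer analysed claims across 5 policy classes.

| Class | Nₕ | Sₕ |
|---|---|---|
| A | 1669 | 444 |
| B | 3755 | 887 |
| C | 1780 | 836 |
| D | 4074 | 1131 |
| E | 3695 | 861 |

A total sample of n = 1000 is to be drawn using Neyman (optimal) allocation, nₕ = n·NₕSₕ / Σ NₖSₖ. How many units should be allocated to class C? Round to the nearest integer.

111

A: NₕSₕ = 1669·444 = 741036
B: NₕSₕ = 3755·887 = 3330685
C: NₕSₕ = 1780·836 = 1488080
D: NₕSₕ = 4074·1131 = 4607694
E: NₕSₕ = 3695·861 = 3181395
Σ NₕSₕ = 13348890.
n_C = 1000·1488080/13348890 = 111.476... → 111.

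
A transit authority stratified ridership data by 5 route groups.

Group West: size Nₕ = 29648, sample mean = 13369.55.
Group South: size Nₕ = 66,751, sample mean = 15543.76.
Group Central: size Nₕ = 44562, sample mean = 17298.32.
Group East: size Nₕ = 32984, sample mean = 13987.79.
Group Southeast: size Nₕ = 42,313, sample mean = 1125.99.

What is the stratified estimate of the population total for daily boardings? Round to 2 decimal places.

West: 29648·13369.55 = 396380418.4
South: 66751·15543.76 = 1037561523.76
Central: 44562·17298.32 = 770847735.84
East: 32984·13987.79 = 461373265.36
Southeast: 42313·1125.99 = 47644014.87
τ̂ = Σ Nₕx̄ₕ = 2713806958.23.

2713806958.23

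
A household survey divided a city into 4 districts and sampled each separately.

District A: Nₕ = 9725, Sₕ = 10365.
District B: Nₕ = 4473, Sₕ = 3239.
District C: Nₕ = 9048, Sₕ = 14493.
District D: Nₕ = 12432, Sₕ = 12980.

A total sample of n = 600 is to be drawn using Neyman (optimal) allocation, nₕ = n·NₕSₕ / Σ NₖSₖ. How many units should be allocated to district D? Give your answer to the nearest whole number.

Σ NₕSₕ = 9725·10365 + 4473·3239 + 9048·14493 + 12432·12980 = 407787696.
Share for D: 161367360/407787696 = 0.39571.
n_D = 600 × 0.39571 = 237.428... → 237.

237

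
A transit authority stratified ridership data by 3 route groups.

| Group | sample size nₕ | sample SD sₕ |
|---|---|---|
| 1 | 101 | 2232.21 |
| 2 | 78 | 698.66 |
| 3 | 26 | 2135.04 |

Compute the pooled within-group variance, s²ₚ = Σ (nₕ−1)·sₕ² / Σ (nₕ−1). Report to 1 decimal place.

3216939.3

Degrees of freedom: 100 + 77 + 25 = 202.
Σ(nₕ−1)sₕ² = 100·4982761.4841 + 77·488125.7956 + 25·4558395.8016 = 649821729.7112.
s²ₚ = 649821729.7112 / 202 = 3216939.256... → 3216939.3.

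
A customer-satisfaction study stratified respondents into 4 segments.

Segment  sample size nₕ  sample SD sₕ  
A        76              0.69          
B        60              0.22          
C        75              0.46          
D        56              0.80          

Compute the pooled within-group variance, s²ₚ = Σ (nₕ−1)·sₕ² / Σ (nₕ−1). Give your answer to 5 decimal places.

0.34001

A: (76−1)·0.69² = 75·0.4761 = 35.7075
B: (60−1)·0.22² = 59·0.0484 = 2.8556
C: (75−1)·0.46² = 74·0.2116 = 15.6584
D: (56−1)·0.80² = 55·0.64 = 35.2
Numerator = 89.4215; denominator = Σ(nₕ−1) = 263.
s²ₚ = 89.4215/263 = 0.3400057... → 0.34001.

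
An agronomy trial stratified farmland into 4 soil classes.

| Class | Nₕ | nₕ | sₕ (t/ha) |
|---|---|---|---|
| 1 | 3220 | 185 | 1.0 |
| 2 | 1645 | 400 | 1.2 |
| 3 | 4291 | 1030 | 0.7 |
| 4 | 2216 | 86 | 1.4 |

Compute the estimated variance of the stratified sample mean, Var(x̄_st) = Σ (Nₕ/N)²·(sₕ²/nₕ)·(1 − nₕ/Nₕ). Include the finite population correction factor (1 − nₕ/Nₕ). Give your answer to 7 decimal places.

0.0013488

N = 11372; Wₕ = Nₕ/N.
class 1: (3220/11372)²·1.0²/185·(1 − 185/3220) = 0.0004084784
class 2: (1645/11372)²·1.2²/400·(1 − 400/1645) = 0.0000570117
class 3: (4291/11372)²·0.7²/1030·(1 − 1030/4291) = 0.0000514748
class 4: (2216/11372)²·1.4²/86·(1 − 86/2216) = 0.0008318275
Sum = 0.0013487924 → 0.0013488.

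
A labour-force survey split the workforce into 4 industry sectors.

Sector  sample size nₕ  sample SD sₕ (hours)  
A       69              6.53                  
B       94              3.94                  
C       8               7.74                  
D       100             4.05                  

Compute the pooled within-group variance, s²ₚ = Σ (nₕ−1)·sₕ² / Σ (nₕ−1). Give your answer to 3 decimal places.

23.919

A: (69−1)·6.53² = 68·42.6409 = 2899.5812
B: (94−1)·3.94² = 93·15.5236 = 1443.6948
C: (8−1)·7.74² = 7·59.9076 = 419.3532
D: (100−1)·4.05² = 99·16.4025 = 1623.8475
Numerator = 6386.4767; denominator = Σ(nₕ−1) = 267.
s²ₚ = 6386.4767/267 = 23.91939... → 23.919.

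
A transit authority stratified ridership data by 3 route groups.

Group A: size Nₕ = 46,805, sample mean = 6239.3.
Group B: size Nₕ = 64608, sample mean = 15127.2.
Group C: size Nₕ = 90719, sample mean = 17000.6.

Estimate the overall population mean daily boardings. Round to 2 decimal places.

N = 202132; weights Wₕ = Nₕ/N = (0.2316, 0.3196, 0.4488).
x̄_st = Σ Wₕ·x̄ₕ = 0.2316·6239.3 + 0.3196·15127.2 + 0.4488·17000.6 ≈ 13909.9500...
→ 13909.95.

13909.95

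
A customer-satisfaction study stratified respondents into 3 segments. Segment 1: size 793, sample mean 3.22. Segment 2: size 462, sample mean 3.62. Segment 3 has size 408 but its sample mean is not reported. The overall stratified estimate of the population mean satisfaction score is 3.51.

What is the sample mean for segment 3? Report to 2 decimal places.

N = 793 + 462 + 408 = 1663.
Overall total = μ·N = 3.51·1663 = 5837.13.
Subtract the known strata: 793·3.22 + 462·3.62 = 4225.9.
Remaining total for segment 3: 5837.13 − 4225.9 = 1611.23.
Divide by its size: 1611.23 / 408 = 3.9491... → 3.95.

3.95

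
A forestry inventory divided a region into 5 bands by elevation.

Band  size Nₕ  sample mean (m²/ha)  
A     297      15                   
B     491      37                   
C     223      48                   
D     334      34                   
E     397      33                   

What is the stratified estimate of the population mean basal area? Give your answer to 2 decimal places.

x̄_st = (Σ Nₕx̄ₕ) / (Σ Nₕ) = (297·15 + 491·37 + 223·48 + 334·34 + 397·33) / 1742
= 57783 / 1742 = 33.1705... → 33.17.

33.17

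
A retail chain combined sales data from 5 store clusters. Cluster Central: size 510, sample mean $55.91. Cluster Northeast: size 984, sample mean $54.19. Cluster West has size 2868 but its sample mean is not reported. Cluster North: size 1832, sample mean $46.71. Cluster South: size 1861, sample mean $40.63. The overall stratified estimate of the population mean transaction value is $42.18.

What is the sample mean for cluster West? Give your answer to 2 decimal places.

N = 510 + 984 + 2868 + 1832 + 1861 = 8055.
Overall total = μ·N = 42.18·8055 = 339759.9.
Subtract the known strata: 510·55.91 + 984·54.19 + 1832·46.71 + 1861·40.63 = 243022.21.
Remaining total for cluster West: 339759.9 − 243022.21 = 96737.69.
Divide by its size: 96737.69 / 2868 = 33.7300... → 33.73.

33.73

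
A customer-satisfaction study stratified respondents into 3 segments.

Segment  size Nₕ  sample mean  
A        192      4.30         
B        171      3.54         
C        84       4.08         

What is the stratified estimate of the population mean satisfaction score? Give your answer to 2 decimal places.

x̄_st = (Σ Nₕx̄ₕ) / (Σ Nₕ) = (192·4.30 + 171·3.54 + 84·4.08) / 447
= 1773.66 / 447 = 3.9679... → 3.97.

3.97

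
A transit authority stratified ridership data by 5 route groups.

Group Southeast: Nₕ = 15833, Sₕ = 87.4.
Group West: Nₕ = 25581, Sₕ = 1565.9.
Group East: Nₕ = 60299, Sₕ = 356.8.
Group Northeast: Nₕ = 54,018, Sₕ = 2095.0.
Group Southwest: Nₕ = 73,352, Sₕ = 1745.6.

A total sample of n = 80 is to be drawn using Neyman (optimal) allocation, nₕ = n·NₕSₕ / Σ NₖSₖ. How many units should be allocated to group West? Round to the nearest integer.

11

Σ NₕSₕ = 15833·87.4 + 25581·1565.9 + 60299·356.8 + 54018·2095.0 + 73352·1745.6 = 304166736.5.
Share for West: 40057287.9/304166736.5 = 0.13170.
n_West = 80 × 0.13170 = 10.536... → 11.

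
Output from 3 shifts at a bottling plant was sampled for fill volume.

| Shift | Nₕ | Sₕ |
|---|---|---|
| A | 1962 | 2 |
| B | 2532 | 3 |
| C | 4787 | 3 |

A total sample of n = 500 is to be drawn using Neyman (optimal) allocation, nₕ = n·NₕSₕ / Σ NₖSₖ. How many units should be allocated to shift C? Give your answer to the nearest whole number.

277

Σ NₕSₕ = 1962·2 + 2532·3 + 4787·3 = 25881.
Share for C: 14361/25881 = 0.55489.
n_C = 500 × 0.55489 = 277.443... → 277.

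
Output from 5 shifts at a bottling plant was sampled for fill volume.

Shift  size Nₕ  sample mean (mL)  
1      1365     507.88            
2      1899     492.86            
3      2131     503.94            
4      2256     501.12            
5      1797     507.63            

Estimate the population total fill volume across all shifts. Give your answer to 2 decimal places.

4745831.31

Population total = Σ Nₕ·x̄ₕ (each stratum's size times its mean).
1365·507.88 + 1899·492.86 + 2131·503.94 + 2256·501.12 + 1797·507.63 = 693256.2 + 935941.14 + 1073896.14 + 1130526.72 + 912211.11 = 4745831.31.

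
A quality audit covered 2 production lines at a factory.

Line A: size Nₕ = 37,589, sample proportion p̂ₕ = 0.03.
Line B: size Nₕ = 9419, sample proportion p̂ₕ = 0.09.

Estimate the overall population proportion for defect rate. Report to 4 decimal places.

0.0420

Wₕ = Nₕ/N with N = 47008: 0.7996, 0.2004.
p̂_st = 0.7996·0.03 + 0.2004·0.09 ≈ 0.042022... → 0.0420.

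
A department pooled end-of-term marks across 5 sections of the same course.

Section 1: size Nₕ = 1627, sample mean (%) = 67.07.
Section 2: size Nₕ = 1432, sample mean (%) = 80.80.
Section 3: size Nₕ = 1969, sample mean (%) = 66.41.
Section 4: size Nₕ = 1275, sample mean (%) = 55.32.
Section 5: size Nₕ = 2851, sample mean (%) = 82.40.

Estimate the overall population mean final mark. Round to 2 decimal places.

N = 1627 + 1432 + 1969 + 1275 + 2851 = 9154.
Overall mean = Σ (Nₕ/N)·x̄ₕ — weight by population share, not a simple average.
Σ Nₕx̄ₕ = 1627·67.07 + 1432·80.80 + 1969·66.41 + 1275·55.32 + 2851·82.40 = 109122.89 + 115705.6 + 130761.29 + 70533 + 234922.4 = 661045.18.
Divide by N: 661045.18 / 9154 = 72.2138... → 72.21.

72.21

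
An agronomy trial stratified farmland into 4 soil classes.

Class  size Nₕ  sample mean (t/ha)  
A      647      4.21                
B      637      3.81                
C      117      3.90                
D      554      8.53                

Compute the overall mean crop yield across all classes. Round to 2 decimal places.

5.29

N = 1955; weights Wₕ = Nₕ/N = (0.3309, 0.3258, 0.0598, 0.2834).
x̄_st = Σ Wₕ·x̄ₕ = 0.3309·4.21 + 0.3258·3.81 + 0.0598·3.90 + 0.2834·8.53 ≈ 5.2853...
→ 5.29.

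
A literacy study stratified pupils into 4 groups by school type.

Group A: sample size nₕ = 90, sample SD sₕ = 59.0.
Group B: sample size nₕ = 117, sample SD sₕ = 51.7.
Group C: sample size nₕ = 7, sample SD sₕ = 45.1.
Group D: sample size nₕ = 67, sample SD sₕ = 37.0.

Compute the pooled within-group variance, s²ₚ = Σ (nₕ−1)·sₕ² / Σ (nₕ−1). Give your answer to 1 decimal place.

2608.0

Degrees of freedom: 89 + 116 + 6 + 66 = 277.
Σ(nₕ−1)sₕ² = 89·3481 + 116·2672.89 + 6·2034.01 + 66·1369 = 722422.3.
s²ₚ = 722422.3 / 277 = 2608.023... → 2608.0.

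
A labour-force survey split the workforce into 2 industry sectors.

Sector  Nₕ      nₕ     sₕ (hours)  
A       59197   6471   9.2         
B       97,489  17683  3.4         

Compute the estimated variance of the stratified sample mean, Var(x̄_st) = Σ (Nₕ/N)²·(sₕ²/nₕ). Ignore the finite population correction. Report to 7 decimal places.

0.0021201

N = 156686. Term for each stratum: Wₕ²sₕ²/nₕ.
Var(x̄_st) = 0.0018669955 + 0.0002530770 = 0.0021200725 → 0.0021201.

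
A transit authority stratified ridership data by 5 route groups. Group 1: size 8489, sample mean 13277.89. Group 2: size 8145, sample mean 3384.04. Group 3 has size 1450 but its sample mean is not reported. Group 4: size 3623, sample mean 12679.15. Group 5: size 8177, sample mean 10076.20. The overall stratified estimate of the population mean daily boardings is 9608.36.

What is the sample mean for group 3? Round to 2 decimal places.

12777.63

N = 8489 + 8145 + 1450 + 3623 + 8177 = 29884.
Overall total = μ·N = 9608.36·29884 = 287136230.24.
Subtract the known strata: 8489·13277.89 + 8145·3384.04 + 3623·12679.15 + 8177·10076.20 = 268608661.86.
Remaining total for group 3: 287136230.24 − 268608661.86 = 18527568.38.
Divide by its size: 18527568.38 / 1450 = 12777.6334... → 12777.63.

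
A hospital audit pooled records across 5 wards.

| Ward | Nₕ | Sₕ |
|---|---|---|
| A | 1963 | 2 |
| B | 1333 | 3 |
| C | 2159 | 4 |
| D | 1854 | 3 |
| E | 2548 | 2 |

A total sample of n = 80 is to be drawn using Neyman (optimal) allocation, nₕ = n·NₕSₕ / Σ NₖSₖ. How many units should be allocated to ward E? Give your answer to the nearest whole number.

Σ NₕSₕ = 1963·2 + 1333·3 + 2159·4 + 1854·3 + 2548·2 = 27219.
Share for E: 5096/27219 = 0.18722.
n_E = 80 × 0.18722 = 14.978... → 15.

15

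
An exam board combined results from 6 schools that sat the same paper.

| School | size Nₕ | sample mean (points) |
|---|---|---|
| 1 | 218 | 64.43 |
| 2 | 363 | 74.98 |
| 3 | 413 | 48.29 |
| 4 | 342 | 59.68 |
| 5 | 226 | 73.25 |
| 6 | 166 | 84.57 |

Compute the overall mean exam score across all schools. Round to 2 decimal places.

x̄_st = (Σ Nₕx̄ₕ) / (Σ Nₕ) = (218·64.43 + 363·74.98 + 413·48.29 + 342·59.68 + 226·73.25 + 166·84.57) / 1728
= 112210.93 / 1728 = 64.9369... → 64.94.

64.94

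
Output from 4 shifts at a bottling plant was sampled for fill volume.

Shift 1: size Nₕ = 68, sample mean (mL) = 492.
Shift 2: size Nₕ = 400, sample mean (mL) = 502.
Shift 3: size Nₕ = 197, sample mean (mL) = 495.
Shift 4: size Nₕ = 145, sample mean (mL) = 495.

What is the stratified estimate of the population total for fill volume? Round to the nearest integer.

1: 68·492 = 33456
2: 400·502 = 200800
3: 197·495 = 97515
4: 145·495 = 71775
τ̂ = Σ Nₕx̄ₕ = 403546.

403546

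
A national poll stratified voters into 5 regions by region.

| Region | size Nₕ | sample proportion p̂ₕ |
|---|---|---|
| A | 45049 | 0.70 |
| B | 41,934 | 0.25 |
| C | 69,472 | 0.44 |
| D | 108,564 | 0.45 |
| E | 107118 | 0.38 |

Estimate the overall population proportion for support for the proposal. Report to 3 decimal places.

N = 45049 + 41934 + 69472 + 108564 + 107118 = 372137.
Overall proportion = Σ (Nₕ/N)·p̂ₕ.
Σ Nₕp̂ₕ = 31534.3 + 10483.5 + 30567.68 + 48853.8 + 40704.84 = 162144.12.
162144.12 / 372137 = 0.43571... → 0.436.

0.436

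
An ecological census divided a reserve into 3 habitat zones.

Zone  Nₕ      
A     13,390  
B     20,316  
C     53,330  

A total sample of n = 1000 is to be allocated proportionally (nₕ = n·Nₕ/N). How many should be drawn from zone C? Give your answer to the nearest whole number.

613

Share of zone C = 53330/87036 = 0.61273.
Allocate 1000 × 0.61273 = 612.735... → 613.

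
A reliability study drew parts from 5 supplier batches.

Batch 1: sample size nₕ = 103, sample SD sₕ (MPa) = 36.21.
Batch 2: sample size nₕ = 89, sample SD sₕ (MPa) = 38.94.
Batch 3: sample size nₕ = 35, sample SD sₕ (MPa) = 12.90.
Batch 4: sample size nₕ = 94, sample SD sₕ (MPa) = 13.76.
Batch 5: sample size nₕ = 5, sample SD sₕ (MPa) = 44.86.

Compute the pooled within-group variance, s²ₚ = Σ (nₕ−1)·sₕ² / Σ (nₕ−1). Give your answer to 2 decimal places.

929.88

Degrees of freedom: 102 + 88 + 34 + 93 + 4 = 321.
Σ(nₕ−1)sₕ² = 102·1311.1641 + 88·1516.3236 + 34·166.41 + 93·189.3376 + 4·2012.4196 = 298491.2302.
s²ₚ = 298491.2302 / 321 = 929.8792... → 929.88.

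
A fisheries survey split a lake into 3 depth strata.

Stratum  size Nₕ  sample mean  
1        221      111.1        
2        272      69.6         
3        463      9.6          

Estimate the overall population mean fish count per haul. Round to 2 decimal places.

50.14

N = 221 + 272 + 463 = 956.
The stratified mean weights each stratum mean by its population share Nₕ/N.
Σ Nₕx̄ₕ = 221·111.1 + 272·69.6 + 463·9.6 = 24553.1 + 18931.2 + 4444.8 = 47929.1.
Divide by N: 47929.1 / 956 = 50.1350... → 50.14.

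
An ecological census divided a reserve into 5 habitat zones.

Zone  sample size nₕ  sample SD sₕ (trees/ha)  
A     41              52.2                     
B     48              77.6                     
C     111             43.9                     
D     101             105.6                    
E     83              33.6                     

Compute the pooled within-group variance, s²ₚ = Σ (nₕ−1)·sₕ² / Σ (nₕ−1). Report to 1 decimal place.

4780.3

Degrees of freedom: 40 + 47 + 110 + 100 + 82 = 379.
Σ(nₕ−1)sₕ² = 40·2724.84 + 47·6021.76 + 110·1927.21 + 100·11151.36 + 82·1128.96 = 1811720.14.
s²ₚ = 1811720.14 / 379 = 4780.264... → 4780.3.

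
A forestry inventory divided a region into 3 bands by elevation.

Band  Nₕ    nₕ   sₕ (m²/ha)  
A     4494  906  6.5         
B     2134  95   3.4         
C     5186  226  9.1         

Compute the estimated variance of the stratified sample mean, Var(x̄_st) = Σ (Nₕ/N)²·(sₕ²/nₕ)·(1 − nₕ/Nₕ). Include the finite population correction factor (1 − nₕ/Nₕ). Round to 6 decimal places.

0.076711

N = 11814. Term for each stratum: Wₕ²sₕ²/nₕ·(1−nₕ/Nₕ).
Var(x̄_st) = 0.005387535 + 0.003793603 + 0.067529666 = 0.076710804 → 0.076711.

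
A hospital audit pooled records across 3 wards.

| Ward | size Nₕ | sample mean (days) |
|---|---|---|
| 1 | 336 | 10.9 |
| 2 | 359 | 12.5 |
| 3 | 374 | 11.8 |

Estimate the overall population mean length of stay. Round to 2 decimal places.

11.75

N = 336 + 359 + 374 = 1069.
Overall mean = Σ (Nₕ/N)·x̄ₕ — weight by population share, not a simple average.
Σ Nₕx̄ₕ = 336·10.9 + 359·12.5 + 374·11.8 = 3662.4 + 4487.5 + 4413.2 = 12563.1.
Divide by N: 12563.1 / 1069 = 11.7522... → 11.75.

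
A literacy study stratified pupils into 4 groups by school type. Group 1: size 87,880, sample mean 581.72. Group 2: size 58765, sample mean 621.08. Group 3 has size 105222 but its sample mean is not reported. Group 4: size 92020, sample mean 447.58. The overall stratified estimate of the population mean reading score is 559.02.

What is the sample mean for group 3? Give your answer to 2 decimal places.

Σ Nₕx̄ₕ = N·μ, so 105222·x̄_3 = 343887·559.02 − (87880·581.72 + 58765·621.08 + 92020·447.58).
= 192239710.74 − 128805631.4 = 63434079.34.
x̄_3 = 63434079.34 / 105222 = 602.8595... → 602.86.

602.86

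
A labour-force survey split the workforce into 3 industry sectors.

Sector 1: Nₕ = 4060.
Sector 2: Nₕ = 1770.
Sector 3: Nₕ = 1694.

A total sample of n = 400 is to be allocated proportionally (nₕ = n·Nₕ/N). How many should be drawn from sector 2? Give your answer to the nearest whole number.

Share of sector 2 = 1770/7524 = 0.23525.
Allocate 400 × 0.23525 = 94.099... → 94.

94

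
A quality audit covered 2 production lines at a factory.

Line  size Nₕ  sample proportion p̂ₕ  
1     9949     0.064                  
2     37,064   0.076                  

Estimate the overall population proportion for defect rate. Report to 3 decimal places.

0.073

N = 9949 + 37064 = 47013.
Overall proportion = Σ (Nₕ/N)·p̂ₕ.
Σ Nₕp̂ₕ = 636.736 + 2816.864 = 3453.6.
3453.6 / 47013 = 0.07346... → 0.073.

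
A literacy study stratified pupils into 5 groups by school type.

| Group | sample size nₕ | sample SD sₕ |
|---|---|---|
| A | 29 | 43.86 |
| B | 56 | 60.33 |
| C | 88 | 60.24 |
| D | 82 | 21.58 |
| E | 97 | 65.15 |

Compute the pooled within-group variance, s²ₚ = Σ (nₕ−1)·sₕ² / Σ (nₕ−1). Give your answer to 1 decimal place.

2924.9

A: (29−1)·43.86² = 28·1923.6996 = 53863.5888
B: (56−1)·60.33² = 55·3639.7089 = 200183.9895
C: (88−1)·60.24² = 87·3628.8576 = 315710.6112
D: (82−1)·21.58² = 81·465.6964 = 37721.4084
E: (97−1)·65.15² = 96·4244.5225 = 407474.16
Numerator = 1014953.7579; denominator = Σ(nₕ−1) = 347.
s²ₚ = 1014953.7579/347 = 2924.939... → 2924.9.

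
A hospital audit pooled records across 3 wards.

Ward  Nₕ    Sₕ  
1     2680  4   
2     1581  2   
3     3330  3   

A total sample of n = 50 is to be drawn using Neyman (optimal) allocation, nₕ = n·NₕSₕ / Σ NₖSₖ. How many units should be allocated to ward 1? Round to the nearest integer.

22

1: NₕSₕ = 2680·4 = 10720
2: NₕSₕ = 1581·2 = 3162
3: NₕSₕ = 3330·3 = 9990
Σ NₕSₕ = 23872.
n_1 = 50·10720/23872 = 22.453... → 22.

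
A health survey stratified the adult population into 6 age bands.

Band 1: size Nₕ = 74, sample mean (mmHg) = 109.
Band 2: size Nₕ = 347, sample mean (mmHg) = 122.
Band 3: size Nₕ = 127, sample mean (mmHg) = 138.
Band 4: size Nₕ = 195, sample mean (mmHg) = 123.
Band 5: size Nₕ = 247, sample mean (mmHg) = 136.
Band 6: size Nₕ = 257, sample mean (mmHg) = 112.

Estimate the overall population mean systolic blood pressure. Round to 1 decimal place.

123.7

N = 74 + 347 + 127 + 195 + 247 + 257 = 1247.
Overall mean = Σ (Nₕ/N)·x̄ₕ — weight by population share, not a simple average.
Σ Nₕx̄ₕ = 74·109 + 347·122 + 127·138 + 195·123 + 247·136 + 257·112 = 8066 + 42334 + 17526 + 23985 + 33592 + 28784 = 154287.
Divide by N: 154287 / 1247 = 123.727... → 123.7.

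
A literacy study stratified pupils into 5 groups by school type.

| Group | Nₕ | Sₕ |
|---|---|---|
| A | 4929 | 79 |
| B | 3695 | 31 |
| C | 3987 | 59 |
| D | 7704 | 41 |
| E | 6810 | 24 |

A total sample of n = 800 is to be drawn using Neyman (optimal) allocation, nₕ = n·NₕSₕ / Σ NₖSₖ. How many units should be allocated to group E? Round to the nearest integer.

107

Σ NₕSₕ = 4929·79 + 3695·31 + 3987·59 + 7704·41 + 6810·24 = 1218473.
Share for E: 163440/1218473 = 0.13414.
n_E = 800 × 0.13414 = 107.308... → 107.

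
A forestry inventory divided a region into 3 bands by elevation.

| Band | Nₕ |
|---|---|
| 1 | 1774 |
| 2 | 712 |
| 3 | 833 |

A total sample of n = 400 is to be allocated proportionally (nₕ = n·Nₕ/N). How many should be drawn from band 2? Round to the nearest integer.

86

Share of band 2 = 712/3319 = 0.21452.
Allocate 400 × 0.21452 = 85.809... → 86.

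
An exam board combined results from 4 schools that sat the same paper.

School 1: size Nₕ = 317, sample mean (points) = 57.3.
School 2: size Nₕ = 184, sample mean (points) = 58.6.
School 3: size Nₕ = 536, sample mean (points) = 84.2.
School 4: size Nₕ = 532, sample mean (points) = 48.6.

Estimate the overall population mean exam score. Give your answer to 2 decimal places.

x̄_st = (Σ Nₕx̄ₕ) / (Σ Nₕ) = (317·57.3 + 184·58.6 + 536·84.2 + 532·48.6) / 1569
= 99932.9 / 1569 = 63.6921... → 63.69.

63.69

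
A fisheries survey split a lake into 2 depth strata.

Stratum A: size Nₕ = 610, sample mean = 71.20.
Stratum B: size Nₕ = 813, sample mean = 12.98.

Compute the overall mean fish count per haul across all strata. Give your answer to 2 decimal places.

N = 1423; weights Wₕ = Nₕ/N = (0.4287, 0.5713).
x̄_st = Σ Wₕ·x̄ₕ = 0.4287·71.20 + 0.5713·12.98 ≈ 37.9373...
→ 37.94.

37.94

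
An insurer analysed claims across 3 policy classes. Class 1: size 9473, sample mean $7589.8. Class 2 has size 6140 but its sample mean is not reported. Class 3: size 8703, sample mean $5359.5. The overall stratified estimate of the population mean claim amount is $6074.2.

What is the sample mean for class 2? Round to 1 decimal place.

Σ Nₕx̄ₕ = N·μ, so 6140·x̄_2 = 24316·6074.2 − (9473·7589.8 + 8703·5359.5).
= 147700247.2 − 118541903.9 = 29158343.3.
x̄_2 = 29158343.3 / 6140 = 4748.916... → 4748.9.

4748.9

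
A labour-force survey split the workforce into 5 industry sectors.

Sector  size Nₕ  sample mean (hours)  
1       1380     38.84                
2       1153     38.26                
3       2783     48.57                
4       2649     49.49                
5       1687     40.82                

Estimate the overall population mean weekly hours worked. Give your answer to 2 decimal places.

x̄_st = (Σ Nₕx̄ₕ) / (Σ Nₕ) = (1380·38.84 + 1153·38.26 + 2783·48.57 + 2649·49.49 + 1687·40.82) / 9652
= 432845.64 / 9652 = 44.8452... → 44.85.

44.85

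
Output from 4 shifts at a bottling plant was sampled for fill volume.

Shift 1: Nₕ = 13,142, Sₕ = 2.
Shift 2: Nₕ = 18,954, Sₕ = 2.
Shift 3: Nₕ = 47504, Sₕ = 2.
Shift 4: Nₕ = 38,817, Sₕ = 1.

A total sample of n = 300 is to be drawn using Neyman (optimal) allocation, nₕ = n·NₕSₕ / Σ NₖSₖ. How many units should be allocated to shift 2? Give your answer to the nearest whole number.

57

Σ NₕSₕ = 13142·2 + 18954·2 + 47504·2 + 38817·1 = 198017.
Share for 2: 37908/198017 = 0.19144.
n_2 = 300 × 0.19144 = 57.431... → 57.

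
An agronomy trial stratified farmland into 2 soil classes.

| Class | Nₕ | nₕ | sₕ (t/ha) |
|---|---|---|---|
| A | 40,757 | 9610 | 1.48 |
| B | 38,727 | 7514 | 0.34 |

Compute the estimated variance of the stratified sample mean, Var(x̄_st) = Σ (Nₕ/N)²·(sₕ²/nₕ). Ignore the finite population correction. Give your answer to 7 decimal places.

N = 79484. Term for each stratum: Wₕ²sₕ²/nₕ.
Var(x̄_st) = 0.0000599301 + 0.0000036522 = 0.0000635823 → 0.0000636.

0.0000636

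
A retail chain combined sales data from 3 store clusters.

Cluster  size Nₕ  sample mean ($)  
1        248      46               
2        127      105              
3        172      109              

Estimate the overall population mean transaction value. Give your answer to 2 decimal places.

x̄_st = (Σ Nₕx̄ₕ) / (Σ Nₕ) = (248·46 + 127·105 + 172·109) / 547
= 43491 / 547 = 79.5082... → 79.51.

79.51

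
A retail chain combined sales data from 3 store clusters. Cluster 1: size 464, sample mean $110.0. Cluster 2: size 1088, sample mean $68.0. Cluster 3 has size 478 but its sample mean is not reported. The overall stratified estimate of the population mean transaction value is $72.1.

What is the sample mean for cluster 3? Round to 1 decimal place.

44.6

Σ Nₕx̄ₕ = N·μ, so 478·x̄_3 = 2030·72.1 − (464·110.0 + 1088·68.0).
= 146363 − 125024 = 21339.
x̄_3 = 21339 / 478 = 44.642... → 44.6.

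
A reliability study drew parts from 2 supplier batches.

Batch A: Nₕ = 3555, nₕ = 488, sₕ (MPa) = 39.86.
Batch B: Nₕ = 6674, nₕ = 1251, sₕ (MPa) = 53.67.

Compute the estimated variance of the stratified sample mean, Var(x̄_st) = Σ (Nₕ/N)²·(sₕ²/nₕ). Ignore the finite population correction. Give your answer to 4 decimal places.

1.3734

N = 10229. Term for each stratum: Wₕ²sₕ²/nₕ.
Var(x̄_st) = 0.3932490 + 0.9801937 = 1.3734427 → 1.3734.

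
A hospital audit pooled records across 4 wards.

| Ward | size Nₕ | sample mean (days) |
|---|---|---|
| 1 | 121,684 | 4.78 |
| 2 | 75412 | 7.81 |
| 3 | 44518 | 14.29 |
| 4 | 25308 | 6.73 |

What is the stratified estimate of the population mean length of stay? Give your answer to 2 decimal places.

x̄_st = (Σ Nₕx̄ₕ) / (Σ Nₕ) = (121684·4.78 + 75412·7.81 + 44518·14.29 + 25308·6.73) / 266922
= 1977102.3 / 266922 = 7.4070... → 7.41.

7.41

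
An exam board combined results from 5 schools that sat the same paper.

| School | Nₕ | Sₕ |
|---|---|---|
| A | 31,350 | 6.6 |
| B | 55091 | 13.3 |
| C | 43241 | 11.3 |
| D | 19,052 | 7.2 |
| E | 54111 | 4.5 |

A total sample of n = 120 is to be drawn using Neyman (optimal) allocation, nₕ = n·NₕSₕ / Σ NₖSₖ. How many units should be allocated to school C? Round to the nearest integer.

32

A: NₕSₕ = 31350·6.6 = 206910
B: NₕSₕ = 55091·13.3 = 732710.3
C: NₕSₕ = 43241·11.3 = 488623.3
D: NₕSₕ = 19052·7.2 = 137174.4
E: NₕSₕ = 54111·4.5 = 243499.5
Σ NₕSₕ = 1808917.5.
n_C = 120·488623.3/1808917.5 = 32.414... → 32.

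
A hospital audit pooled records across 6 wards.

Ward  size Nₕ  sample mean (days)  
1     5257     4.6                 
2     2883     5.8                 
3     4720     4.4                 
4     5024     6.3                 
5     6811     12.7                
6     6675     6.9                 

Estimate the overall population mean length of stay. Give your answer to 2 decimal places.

N = 31370; weights Wₕ = Nₕ/N = (0.1676, 0.0919, 0.1505, 0.1602, 0.2171, 0.2128).
x̄_st = Σ Wₕ·x̄ₕ = 0.1676·4.6 + 0.0919·5.8 + 0.1505·4.4 + 0.1602·6.3 + 0.2171·12.7 + 0.2128·6.9 ≈ 7.2005...
→ 7.20.

7.20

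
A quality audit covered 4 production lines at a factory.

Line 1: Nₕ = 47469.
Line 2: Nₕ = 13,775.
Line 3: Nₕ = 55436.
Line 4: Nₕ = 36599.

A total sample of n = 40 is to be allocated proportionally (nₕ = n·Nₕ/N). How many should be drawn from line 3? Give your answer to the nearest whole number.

N = 47469 + 13775 + 55436 + 36599 = 153279.
n_3 = 40·55436/153279 = 14.467... → 14.

14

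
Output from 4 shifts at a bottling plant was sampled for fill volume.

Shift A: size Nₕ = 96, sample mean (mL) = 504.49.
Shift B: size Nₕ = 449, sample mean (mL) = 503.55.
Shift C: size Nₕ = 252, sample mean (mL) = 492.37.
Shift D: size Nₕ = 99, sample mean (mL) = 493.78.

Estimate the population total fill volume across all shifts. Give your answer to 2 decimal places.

447486.45

Estimate total by summing Nₕ·x̄ₕ over strata.
96·504.49 + 449·503.55 + 252·492.37 + 99·493.78 = 48431.04 + 226093.95 + 124077.24 + 48884.22 = 447486.45.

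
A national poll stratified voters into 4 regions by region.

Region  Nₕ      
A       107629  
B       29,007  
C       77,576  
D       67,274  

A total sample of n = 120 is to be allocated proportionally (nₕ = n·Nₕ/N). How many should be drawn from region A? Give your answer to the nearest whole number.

46

Share of region A = 107629/281486 = 0.38236.
Allocate 120 × 0.38236 = 45.883... → 46.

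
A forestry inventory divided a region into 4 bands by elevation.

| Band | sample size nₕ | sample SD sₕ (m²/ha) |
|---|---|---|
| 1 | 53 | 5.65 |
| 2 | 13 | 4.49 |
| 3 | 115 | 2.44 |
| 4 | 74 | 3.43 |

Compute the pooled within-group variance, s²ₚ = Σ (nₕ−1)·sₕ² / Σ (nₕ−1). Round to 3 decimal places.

1: (53−1)·5.65² = 52·31.9225 = 1659.97
2: (13−1)·4.49² = 12·20.1601 = 241.9212
3: (115−1)·2.44² = 114·5.9536 = 678.7104
4: (74−1)·3.43² = 73·11.7649 = 858.8377
Numerator = 3439.4393; denominator = Σ(nₕ−1) = 251.
s²ₚ = 3439.4393/251 = 13.70295... → 13.703.

13.703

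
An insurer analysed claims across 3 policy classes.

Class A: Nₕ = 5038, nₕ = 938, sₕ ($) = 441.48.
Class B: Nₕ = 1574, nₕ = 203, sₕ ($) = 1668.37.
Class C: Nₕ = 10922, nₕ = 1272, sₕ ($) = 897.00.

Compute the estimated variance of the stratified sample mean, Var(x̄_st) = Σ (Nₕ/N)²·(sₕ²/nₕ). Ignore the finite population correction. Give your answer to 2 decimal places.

N = 17534; Wₕ = Nₕ/N.
class A: (5038/17534)²·441.48²/938 = 17.15432
class B: (1574/17534)²·1668.37²/203 = 110.49335
class C: (10922/17534)²·897.00²/1272 = 245.43705
Sum = 373.08472 → 373.08.

373.08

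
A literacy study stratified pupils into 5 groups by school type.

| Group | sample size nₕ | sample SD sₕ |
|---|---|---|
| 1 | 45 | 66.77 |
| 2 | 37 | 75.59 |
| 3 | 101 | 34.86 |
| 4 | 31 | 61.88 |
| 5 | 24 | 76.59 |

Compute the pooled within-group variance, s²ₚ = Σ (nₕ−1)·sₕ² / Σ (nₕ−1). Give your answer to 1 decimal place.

1: (45−1)·66.77² = 44·4458.2329 = 196162.2476
2: (37−1)·75.59² = 36·5713.8481 = 205698.5316
3: (101−1)·34.86² = 100·1215.2196 = 121521.96
4: (31−1)·61.88² = 30·3829.1344 = 114874.032
5: (24−1)·76.59² = 23·5866.0281 = 134918.6463
Numerator = 773175.4175; denominator = Σ(nₕ−1) = 233.
s²ₚ = 773175.4175/233 = 3318.349... → 3318.3.

3318.3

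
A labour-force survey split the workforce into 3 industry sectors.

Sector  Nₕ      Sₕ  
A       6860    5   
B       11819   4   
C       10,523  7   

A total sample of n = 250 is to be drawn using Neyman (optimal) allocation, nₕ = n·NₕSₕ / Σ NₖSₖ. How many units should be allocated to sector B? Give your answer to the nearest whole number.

Σ NₕSₕ = 6860·5 + 11819·4 + 10523·7 = 155237.
Share for B: 47276/155237 = 0.30454.
n_B = 250 × 0.30454 = 76.135... → 76.

76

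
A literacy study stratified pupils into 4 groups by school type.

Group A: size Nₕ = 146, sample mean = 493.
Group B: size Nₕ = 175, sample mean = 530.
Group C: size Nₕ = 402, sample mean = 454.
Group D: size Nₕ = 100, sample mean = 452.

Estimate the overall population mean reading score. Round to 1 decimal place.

x̄_st = (Σ Nₕx̄ₕ) / (Σ Nₕ) = (146·493 + 175·530 + 402·454 + 100·452) / 823
= 392436 / 823 = 476.836... → 476.8.

476.8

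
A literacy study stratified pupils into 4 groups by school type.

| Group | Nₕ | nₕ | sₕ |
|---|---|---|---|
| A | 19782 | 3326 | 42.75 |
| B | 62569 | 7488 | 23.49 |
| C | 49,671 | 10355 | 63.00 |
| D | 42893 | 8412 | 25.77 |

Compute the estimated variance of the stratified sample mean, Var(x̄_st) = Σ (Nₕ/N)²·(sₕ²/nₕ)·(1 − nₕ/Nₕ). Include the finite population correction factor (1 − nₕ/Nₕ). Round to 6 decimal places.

0.042428

N = 174915. Term for each stratum: Wₕ²sₕ²/nₕ·(1−nₕ/Nₕ).
Var(x̄_st) = 0.005846425 + 0.008300555 + 0.024465220 + 0.003816293 = 0.042428492 → 0.042428.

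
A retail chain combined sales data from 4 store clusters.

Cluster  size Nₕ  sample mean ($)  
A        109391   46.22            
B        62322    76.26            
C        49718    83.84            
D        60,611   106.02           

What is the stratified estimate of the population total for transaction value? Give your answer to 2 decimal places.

20403063.08

A: 109391·46.22 = 5056052.02
B: 62322·76.26 = 4752675.72
C: 49718·83.84 = 4168357.12
D: 60611·106.02 = 6425978.22
τ̂ = Σ Nₕx̄ₕ = 20403063.08.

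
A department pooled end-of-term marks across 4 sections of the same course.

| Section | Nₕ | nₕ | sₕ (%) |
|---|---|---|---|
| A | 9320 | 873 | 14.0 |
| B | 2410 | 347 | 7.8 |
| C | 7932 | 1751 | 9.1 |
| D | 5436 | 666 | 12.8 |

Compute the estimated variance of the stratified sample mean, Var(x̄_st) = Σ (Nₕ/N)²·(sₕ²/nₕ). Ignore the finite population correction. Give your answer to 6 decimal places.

0.048841

N = 25098. Term for each stratum: Wₕ²sₕ²/nₕ.
Var(x̄_st) = 0.030959606 + 0.001616648 + 0.004723716 + 0.011540547 = 0.048840517 → 0.048841.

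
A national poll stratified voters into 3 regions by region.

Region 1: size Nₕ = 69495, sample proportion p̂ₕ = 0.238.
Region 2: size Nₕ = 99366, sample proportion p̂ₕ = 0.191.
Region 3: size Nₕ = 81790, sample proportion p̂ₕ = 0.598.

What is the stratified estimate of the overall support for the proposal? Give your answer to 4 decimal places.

0.3368

N = 69495 + 99366 + 81790 = 250651.
Overall proportion = Σ (Nₕ/N)·p̂ₕ.
Σ Nₕp̂ₕ = 16539.81 + 18978.906 + 48910.42 = 84429.136.
84429.136 / 250651 = 0.336839... → 0.3368.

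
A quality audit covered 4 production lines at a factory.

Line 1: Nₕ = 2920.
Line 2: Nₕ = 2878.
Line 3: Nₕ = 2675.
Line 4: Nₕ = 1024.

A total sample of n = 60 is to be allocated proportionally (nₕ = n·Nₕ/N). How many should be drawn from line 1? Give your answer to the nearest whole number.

18

Share of line 1 = 2920/9497 = 0.30747.
Allocate 60 × 0.30747 = 18.448... → 18.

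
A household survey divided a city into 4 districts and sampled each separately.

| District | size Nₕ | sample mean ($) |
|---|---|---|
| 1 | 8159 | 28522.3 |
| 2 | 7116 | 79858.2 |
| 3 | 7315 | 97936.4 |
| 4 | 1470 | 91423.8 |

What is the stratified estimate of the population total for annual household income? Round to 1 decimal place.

1: 8159·28522.3 = 232713445.7
2: 7116·79858.2 = 568270951.2
3: 7315·97936.4 = 716404766
4: 1470·91423.8 = 134392986
τ̂ = Σ Nₕx̄ₕ = 1651782148.9.

1651782148.9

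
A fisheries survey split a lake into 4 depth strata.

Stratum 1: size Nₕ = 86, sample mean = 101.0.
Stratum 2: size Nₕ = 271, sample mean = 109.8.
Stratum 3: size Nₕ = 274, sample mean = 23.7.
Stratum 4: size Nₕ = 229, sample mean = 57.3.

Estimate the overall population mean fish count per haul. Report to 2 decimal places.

67.51

N = 860; weights Wₕ = Nₕ/N = (0.1000, 0.3151, 0.3186, 0.2663).
x̄_st = Σ Wₕ·x̄ₕ = 0.1000·101.0 + 0.3151·109.8 + 0.3186·23.7 + 0.2663·57.3 ≈ 67.5085...
→ 67.51.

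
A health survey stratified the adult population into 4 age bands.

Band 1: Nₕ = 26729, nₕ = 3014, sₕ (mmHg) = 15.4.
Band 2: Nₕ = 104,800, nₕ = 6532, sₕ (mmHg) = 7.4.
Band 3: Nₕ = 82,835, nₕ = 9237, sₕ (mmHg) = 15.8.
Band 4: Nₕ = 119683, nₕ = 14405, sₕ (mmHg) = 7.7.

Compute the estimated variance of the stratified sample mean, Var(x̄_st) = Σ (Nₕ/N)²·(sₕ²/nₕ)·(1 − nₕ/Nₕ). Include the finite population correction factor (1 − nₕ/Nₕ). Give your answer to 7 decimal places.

N = 334047; Wₕ = Nₕ/N.
band 1: (26729/334047)²·15.4²/3014·(1 − 3014/26729) = 0.0004469808
band 2: (104800/334047)²·7.4²/6532·(1 − 6532/104800) = 0.0007737052
band 3: (82835/334047)²·15.8²/9237·(1 − 9237/82835) = 0.0014765494
band 4: (119683/334047)²·7.7²/14405·(1 − 14405/119683) = 0.0004647540
Sum = 0.0031619894 → 0.0031620.

0.0031620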